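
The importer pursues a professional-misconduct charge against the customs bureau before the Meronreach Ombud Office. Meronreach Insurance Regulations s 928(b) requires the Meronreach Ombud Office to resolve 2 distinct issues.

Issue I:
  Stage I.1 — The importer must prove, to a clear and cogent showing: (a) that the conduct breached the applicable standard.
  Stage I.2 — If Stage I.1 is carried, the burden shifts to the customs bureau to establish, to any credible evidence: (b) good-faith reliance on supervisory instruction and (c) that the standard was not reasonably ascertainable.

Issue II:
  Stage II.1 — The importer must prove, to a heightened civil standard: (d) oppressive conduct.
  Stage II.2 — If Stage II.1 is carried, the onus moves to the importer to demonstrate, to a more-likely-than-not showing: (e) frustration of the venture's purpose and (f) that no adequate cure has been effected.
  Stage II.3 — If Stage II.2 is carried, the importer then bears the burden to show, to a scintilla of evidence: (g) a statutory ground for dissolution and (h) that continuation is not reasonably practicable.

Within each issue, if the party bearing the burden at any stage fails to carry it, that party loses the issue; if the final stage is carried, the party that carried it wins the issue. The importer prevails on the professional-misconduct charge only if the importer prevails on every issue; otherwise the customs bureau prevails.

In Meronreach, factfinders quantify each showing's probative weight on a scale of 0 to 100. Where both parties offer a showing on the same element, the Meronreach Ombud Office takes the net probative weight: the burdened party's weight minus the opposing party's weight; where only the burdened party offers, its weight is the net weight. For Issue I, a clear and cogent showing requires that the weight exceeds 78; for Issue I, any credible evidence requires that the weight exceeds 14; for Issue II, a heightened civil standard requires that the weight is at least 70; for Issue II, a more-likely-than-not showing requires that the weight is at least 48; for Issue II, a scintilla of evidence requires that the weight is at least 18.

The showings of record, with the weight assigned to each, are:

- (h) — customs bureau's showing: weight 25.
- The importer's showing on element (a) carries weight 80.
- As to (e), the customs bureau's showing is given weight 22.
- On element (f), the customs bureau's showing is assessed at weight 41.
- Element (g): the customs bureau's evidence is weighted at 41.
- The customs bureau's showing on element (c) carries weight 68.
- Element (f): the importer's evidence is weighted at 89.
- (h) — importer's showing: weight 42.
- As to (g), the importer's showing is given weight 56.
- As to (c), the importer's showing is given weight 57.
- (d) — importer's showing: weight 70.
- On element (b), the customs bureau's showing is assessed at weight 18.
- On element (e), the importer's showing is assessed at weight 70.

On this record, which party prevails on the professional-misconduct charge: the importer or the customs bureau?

— Issue I —
At Stage I.1 the importer must meet a clear and cogent showing (weight exceeds 78): on (a) the weight is 80, which does exceed 78, so (a) meets the standard.
  The importer carries Stage I.1; the customs bureau now bears the burden.
At Stage I.2 the customs bureau must meet any credible evidence (weight exceeds 14): on (b) the weight is 18, which does exceed 14, so (b) meets the standard; on (c) the weight is 68 less the opposing 57 gives net 11, which does not exceed 14, so (c) does not meet the standard.
  Not every element is met, so the customs bureau fails to carry Stage I.2.
So the importer prevails on this issue.
— Issue II —
Stage II.1 (importer, a heightened civil standard, weight is at least 70): (d) 70 ≥ 70 — meets.
  All elements met. The importer retains the burden for Stage II.2.
Stage II.2 (importer, a more-likely-than-not showing, weight is at least 48): (e) net 70−22=48 ≥ 48 — meets; (f) net 89−41=48 ≥ 48 — meets.
  All elements met. The importer retains the burden for Stage II.3.
Stage II.3 (importer, a scintilla of evidence, weight is at least 18): (g) net 56−41=15 < 18 — fails; (h) net 42−25=17 < 18 — fails.
  Not every element is met, so the importer fails to carry Stage II.3.
So the customs bureau prevails on this issue.
Per-issue: Issue I → importer; Issue II → customs bureau. The importer must prevail on every issue; overall, the customs bureau prevails.

customs bureau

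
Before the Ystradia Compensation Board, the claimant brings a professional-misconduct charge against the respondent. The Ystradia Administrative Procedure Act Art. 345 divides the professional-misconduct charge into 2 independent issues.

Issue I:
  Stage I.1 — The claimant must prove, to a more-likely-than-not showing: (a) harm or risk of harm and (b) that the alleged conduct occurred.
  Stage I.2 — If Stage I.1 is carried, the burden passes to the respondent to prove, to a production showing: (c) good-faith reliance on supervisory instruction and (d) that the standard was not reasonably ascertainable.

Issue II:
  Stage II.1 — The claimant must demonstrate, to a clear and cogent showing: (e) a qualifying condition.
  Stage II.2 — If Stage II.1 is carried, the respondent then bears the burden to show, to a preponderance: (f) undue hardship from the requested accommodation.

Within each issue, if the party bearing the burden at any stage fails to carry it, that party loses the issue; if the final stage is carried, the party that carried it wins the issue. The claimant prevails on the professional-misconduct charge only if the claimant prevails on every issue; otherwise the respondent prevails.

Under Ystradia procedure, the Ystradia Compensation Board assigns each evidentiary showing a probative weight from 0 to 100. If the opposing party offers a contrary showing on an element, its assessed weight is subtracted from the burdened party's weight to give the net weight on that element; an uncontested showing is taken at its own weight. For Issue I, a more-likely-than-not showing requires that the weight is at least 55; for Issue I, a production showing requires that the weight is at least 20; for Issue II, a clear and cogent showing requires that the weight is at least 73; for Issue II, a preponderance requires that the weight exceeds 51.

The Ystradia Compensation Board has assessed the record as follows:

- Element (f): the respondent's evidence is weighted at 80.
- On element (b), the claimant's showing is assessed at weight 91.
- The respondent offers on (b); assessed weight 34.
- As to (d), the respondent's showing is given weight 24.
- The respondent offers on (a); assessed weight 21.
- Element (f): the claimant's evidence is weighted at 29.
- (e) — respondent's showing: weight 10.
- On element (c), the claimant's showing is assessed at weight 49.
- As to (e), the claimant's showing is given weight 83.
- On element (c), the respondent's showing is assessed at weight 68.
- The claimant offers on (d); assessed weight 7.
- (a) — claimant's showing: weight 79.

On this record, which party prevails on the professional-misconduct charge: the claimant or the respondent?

— Issue I —
At Stage I.1 the claimant must meet a more-likely-than-not showing (weight is at least 55): on (a) the weight is 79 less the opposing 21 gives net 58, ≥ 55, so (a) meets the standard; on (b) the weight is 91 less the opposing 34 gives net 57, ≥ 55, so (b) meets the standard.
  Stage I.1 carried; the burden shifts to the respondent.
At Stage I.2 the respondent must meet a production showing (weight is at least 20): on (c) the weight is 68 less the opposing 49 gives net 19, which does not reach 20, so (c) does not meet the standard; on (d) the weight is 24 less the opposing 7 gives net 17, which does not reach 20, so (d) does not meet the standard.
  Not every element is met, so the respondent fails to carry Stage I.2.
The claimant prevails on this issue.
— Issue II —
Stage II.1 — burden on claimant; standard: a clear and cogent showing (weight is at least 73).
    (e): 83 − 10 = 73 ≥ 73 [met]
  Stage II.1 is satisfied; the onus moves to the respondent.
Stage II.2 — burden on respondent; standard: a preponderance (weight exceeds 51).
    (f): 80 − 29 = 51 ≤ 51 [not met]
  Not every element is met, so the respondent fails to carry Stage II.2.
So the claimant prevails on this issue.
Per-issue: Issue I → claimant; Issue II → claimant. The claimant must prevail on every issue; overall, the claimant prevails.

claimant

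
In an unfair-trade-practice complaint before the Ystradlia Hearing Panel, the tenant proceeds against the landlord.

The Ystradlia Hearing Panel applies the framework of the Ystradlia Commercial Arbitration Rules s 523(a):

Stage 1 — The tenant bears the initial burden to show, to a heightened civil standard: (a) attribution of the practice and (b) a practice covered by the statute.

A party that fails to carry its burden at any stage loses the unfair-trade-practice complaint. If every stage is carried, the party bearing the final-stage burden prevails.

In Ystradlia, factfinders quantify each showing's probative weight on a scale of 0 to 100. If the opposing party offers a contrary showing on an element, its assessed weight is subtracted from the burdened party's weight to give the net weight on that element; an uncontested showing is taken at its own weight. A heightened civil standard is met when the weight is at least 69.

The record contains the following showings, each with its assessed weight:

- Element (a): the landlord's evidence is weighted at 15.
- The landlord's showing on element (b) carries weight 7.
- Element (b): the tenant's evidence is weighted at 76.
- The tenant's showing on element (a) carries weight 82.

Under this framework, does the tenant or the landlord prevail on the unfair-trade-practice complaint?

Stage 1 — burden on tenant; standard: a heightened civil standard (weight is at least 69).
    (a): 82 − 15 = 67 < 69 [not met]
    (b): 76 − 7 = 69 ≥ 69 [met]
  Stage 1 not carried; the tenant fails its burden.
So the landlord prevails.

landlord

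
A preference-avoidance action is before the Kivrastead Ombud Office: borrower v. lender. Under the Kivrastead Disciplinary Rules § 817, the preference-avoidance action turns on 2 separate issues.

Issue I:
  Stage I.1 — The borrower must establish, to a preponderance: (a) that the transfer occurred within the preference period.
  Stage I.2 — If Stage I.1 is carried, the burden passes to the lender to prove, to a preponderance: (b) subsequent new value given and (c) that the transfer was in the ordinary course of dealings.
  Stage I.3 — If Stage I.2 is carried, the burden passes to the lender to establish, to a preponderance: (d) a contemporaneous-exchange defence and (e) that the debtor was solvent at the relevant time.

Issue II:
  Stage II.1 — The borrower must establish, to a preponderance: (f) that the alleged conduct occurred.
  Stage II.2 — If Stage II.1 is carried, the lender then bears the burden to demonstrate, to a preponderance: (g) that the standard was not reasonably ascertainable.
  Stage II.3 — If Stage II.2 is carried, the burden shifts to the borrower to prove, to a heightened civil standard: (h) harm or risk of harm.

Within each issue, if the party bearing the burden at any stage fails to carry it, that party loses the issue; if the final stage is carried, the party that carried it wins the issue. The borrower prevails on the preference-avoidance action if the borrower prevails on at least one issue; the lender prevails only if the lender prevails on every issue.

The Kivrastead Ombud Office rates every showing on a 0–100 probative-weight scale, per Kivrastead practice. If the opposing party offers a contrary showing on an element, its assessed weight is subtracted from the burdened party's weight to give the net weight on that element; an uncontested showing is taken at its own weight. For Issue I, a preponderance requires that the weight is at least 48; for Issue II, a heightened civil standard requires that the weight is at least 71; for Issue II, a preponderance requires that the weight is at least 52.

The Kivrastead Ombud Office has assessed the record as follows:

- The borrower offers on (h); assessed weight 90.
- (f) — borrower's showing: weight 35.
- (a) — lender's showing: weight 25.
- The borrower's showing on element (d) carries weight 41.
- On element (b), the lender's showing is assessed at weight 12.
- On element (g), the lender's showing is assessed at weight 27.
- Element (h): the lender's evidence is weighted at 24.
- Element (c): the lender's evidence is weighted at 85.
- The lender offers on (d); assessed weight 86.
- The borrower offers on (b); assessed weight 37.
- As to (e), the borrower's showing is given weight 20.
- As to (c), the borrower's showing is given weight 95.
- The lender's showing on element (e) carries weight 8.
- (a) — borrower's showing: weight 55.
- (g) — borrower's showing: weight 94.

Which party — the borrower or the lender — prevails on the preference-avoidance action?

— Issue I —
Stage I.1 — burden on borrower; standard: a preponderance (weight is at least 48).
    (a): 55 − 25 = 30 < 48 [not met]
  The borrower does not carry Stage I.1.
The lender prevails on this issue.
— Issue II —
Stage II.1 (borrower, a preponderance, weight is at least 52): (f) 35 < 52 — fails.
  Stage II.1 not carried; the borrower fails its burden.
The lender prevails on this issue.
Per-issue: Issue I → lender; Issue II → lender. The borrower must prevail on at least one issue; overall, the lender prevails.

lender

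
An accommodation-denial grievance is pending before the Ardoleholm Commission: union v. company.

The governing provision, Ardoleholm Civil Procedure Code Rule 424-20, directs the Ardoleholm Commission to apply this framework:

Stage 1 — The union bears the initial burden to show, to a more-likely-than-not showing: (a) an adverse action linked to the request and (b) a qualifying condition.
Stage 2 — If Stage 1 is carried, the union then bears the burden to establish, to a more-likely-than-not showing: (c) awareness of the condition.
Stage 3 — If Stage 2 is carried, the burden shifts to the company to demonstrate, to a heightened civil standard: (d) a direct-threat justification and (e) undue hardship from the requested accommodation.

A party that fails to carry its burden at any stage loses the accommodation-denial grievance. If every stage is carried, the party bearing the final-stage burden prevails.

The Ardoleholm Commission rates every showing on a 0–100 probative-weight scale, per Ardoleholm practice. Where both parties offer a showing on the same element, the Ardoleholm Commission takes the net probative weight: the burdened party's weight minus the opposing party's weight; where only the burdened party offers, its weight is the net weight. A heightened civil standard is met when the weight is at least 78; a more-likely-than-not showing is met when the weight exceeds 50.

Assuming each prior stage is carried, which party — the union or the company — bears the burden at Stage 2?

Stage 2's rule assigns the burden to the union (to a more-likely-than-not showing).

union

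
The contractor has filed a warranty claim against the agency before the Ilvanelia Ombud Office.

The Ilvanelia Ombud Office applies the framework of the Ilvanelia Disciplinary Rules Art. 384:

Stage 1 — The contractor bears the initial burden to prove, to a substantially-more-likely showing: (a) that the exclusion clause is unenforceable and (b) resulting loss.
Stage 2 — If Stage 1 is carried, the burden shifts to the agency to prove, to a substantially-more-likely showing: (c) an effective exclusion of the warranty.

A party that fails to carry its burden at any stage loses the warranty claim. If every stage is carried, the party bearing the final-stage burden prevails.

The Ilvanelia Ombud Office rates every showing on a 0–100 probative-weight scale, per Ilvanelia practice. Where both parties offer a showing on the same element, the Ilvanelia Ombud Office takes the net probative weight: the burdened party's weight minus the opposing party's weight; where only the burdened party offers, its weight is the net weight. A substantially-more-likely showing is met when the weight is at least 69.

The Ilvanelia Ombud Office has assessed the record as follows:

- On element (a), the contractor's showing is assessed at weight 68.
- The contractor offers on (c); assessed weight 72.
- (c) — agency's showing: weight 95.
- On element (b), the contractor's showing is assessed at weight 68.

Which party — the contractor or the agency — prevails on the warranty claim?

At Stage 1 the contractor must meet a substantially-more-likely showing (weight is at least 69): on (a) the weight is 68, which does not reach 69, so (a) does not meet the standard; on (b) the weight is 68, < 69, so (b) does not meet the standard.
  Stage 1 not carried; the contractor fails its burden.
The analysis ends at Stage 1; the agency prevails.

agency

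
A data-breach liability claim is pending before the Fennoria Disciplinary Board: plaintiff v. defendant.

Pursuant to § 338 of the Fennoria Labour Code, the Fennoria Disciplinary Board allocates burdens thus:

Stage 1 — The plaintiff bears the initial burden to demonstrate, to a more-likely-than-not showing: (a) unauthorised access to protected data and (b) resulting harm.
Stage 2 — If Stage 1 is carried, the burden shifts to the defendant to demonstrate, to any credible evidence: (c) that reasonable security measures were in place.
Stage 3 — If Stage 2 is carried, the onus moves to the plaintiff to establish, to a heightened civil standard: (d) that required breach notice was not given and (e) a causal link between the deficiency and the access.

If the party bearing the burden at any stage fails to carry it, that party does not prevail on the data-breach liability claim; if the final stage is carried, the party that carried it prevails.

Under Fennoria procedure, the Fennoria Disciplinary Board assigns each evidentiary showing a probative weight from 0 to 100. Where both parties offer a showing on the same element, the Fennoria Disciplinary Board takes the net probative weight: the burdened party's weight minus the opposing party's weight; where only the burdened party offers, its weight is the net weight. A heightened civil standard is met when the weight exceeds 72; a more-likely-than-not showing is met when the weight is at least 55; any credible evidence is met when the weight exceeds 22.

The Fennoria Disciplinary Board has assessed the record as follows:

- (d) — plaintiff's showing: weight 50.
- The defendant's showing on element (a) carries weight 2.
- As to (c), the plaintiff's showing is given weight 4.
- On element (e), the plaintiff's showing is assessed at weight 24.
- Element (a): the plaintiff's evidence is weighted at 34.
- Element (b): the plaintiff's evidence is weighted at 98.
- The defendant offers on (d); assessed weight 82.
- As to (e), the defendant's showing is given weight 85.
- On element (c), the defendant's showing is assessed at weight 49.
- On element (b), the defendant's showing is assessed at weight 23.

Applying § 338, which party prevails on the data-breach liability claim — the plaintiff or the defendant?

defendant

Stage 1 (plaintiff, a more-likely-than-not showing, weight is at least 55): (a) net 34−2=32 < 55 — fails; (b) net 98−23=75 ≥ 55 — meets.
  Not every element is met, so the plaintiff fails to carry Stage 1.
The analysis ends at Stage 1; the defendant prevails.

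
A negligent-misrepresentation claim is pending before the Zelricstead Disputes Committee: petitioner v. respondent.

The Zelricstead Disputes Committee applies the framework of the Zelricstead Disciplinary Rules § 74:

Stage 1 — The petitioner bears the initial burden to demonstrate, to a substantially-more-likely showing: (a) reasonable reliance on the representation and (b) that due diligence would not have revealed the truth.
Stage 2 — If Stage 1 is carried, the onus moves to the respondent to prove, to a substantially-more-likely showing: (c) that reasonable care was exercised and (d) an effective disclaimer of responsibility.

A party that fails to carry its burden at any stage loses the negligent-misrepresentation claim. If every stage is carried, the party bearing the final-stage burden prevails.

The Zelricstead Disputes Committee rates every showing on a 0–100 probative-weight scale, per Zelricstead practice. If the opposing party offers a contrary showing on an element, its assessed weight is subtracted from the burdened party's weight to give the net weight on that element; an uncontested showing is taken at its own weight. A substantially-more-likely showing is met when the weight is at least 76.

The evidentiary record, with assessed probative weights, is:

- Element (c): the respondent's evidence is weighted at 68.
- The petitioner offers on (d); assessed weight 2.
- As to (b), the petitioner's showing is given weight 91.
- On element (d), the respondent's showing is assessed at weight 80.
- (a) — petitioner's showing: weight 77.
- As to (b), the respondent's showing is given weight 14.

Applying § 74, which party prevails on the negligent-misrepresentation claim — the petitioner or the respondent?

petitioner

At Stage 1 the petitioner must meet a substantially-more-likely showing (weight is at least 76): on (a) the weight is 77, ≥ 76, so (a) meets the standard; on (b) the weight is 91 less the opposing 14 gives net 77, ≥ 76, so (b) meets the standard.
  The petitioner carries Stage 1; the respondent now bears the burden.
At Stage 2 the respondent must meet a substantially-more-likely showing (weight is at least 76): on (c) the weight is 68, < 76, so (c) does not meet the standard; on (d) the weight is 80 less the opposing 2 gives net 78, ≥ 76, so (d) meets the standard.
  Not every element is met, so the respondent fails to carry Stage 2.
So the petitioner prevails.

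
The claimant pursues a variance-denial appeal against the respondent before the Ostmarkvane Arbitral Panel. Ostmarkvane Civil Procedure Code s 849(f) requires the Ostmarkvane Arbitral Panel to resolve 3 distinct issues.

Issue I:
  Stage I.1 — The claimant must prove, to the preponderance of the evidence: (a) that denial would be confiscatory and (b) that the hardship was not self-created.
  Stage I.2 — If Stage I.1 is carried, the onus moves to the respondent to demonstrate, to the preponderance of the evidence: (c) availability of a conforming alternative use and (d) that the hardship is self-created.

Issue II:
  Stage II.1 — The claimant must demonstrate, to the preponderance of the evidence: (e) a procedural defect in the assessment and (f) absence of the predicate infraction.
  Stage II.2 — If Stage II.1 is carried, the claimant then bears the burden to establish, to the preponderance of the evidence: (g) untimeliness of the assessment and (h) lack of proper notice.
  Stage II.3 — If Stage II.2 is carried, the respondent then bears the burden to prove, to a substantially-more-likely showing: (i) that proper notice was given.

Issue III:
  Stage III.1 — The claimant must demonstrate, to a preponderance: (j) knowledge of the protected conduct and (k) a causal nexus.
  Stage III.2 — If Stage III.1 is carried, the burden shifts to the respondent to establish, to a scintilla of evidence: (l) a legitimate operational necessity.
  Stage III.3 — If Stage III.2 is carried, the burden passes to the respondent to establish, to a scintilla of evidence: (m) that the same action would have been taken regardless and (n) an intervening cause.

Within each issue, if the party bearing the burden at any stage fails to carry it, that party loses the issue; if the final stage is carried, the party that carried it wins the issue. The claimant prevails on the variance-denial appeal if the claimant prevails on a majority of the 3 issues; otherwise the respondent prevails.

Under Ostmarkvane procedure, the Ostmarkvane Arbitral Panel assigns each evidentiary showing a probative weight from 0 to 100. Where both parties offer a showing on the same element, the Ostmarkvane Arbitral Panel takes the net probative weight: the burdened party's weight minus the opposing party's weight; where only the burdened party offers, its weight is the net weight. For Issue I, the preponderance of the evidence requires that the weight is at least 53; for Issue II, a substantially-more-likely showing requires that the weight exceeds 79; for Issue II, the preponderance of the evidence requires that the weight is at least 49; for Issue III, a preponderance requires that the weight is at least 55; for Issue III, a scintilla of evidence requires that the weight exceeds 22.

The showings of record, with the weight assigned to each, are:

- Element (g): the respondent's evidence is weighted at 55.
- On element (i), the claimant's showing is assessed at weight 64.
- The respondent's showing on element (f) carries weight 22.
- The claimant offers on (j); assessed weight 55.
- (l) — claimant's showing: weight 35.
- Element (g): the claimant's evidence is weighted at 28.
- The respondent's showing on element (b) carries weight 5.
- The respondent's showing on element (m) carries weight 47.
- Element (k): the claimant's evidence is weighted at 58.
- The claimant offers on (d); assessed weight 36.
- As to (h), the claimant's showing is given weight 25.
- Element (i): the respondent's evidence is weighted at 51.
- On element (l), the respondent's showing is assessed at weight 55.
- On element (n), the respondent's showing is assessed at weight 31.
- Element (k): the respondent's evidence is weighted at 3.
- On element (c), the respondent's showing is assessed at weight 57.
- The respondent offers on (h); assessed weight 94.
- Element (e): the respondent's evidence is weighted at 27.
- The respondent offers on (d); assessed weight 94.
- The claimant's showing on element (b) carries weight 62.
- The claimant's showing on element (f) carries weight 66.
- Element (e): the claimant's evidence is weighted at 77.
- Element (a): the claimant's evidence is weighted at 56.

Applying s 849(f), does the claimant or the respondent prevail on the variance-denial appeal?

respondent

— Issue I —
Stage I.1 — burden on claimant; standard: the preponderance of the evidence (weight is at least 53).
    (a): 56 ≥ 53 [met]
    (b): 62 − 5 = 57 ≥ 53 [met]
  The claimant carries Stage I.1; the respondent now bears the burden.
Stage I.2 — burden on respondent; standard: the preponderance of the evidence (weight is at least 53).
    (c): 57 ≥ 53 [met]
    (d): 94 − 36 = 58 ≥ 53 [met]
  Stage I.2 carried; the final stage is satisfied.
With every stage satisfied, the respondent prevails on this issue.
— Issue II —
At Stage II.1 the claimant must meet the preponderance of the evidence (weight is at least 49): on (e) the weight is 77 less the opposing 27 gives net 50, which does reach 49, so (e) meets the standard; on (f) the weight is 66 less the opposing 22 gives net 44, which does not reach 49, so (f) does not meet the standard.
  The claimant does not carry Stage II.1.
So the respondent prevails on this issue.
— Issue III —
At Stage III.1 the claimant must meet a preponderance (weight is at least 55): on (j) the weight is 55, ≥ 55, so (j) meets the standard; on (k) the weight is 58 less the opposing 3 gives net 55, which does reach 55, so (k) meets the standard.
  All elements met. The burden passes to the respondent.
At Stage III.2 the respondent must meet a scintilla of evidence (weight exceeds 22): on (l) the weight is 55 less the opposing 35 gives net 20, ≤ 22, so (l) does not meet the standard.
  Stage III.2 not carried; the respondent fails its burden.
The claimant prevails on this issue.
Per-issue: Issue I → respondent; Issue II → respondent; Issue III → claimant. The claimant must prevail on a majority of issues; overall, the respondent prevails.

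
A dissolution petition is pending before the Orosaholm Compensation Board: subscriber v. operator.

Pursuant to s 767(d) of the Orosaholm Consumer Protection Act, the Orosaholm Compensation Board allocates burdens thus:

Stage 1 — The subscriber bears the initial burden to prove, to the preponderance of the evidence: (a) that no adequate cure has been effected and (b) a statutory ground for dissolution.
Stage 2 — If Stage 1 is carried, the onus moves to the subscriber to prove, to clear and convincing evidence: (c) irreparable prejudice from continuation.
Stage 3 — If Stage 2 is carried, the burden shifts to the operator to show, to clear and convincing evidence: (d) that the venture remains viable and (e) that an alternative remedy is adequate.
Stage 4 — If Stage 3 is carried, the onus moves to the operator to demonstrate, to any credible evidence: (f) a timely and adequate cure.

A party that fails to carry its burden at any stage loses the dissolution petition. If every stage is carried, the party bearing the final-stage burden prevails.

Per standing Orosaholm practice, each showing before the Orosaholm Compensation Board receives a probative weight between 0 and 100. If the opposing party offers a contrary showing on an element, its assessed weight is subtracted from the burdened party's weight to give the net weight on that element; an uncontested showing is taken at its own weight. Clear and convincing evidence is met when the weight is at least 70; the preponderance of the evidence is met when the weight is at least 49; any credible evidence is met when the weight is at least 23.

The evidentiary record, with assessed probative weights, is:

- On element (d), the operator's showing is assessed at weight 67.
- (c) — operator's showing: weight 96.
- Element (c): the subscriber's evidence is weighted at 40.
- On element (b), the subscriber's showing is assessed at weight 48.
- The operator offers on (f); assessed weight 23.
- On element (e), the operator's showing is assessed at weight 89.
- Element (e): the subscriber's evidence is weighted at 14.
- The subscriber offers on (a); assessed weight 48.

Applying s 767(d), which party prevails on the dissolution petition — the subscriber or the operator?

At Stage 1 the subscriber must meet the preponderance of the evidence (weight is at least 49): on (a) the weight is 48, < 49, so (a) does not meet the standard; on (b) the weight is 48, < 49, so (b) does not meet the standard.
  Not every element is met, so the subscriber fails to carry Stage 1.
The operator prevails.

operator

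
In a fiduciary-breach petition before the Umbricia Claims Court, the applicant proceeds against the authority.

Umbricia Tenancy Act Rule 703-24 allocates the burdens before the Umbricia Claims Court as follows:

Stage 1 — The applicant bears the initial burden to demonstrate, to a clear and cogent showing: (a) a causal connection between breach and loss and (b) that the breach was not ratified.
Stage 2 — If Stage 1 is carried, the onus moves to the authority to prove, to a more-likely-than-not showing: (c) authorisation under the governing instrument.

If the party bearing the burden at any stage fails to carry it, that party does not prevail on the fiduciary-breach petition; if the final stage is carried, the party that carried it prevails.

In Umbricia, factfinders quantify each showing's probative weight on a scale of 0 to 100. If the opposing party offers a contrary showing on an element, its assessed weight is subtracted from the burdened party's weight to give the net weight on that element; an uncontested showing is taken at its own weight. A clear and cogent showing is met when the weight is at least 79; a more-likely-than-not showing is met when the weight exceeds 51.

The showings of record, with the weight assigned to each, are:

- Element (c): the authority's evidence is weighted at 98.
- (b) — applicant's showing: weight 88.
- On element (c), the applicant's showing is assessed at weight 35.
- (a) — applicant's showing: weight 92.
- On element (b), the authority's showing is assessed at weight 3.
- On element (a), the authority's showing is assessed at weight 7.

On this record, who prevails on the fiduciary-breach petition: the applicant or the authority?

At Stage 1 the applicant must meet a clear and cogent showing (weight is at least 79): on (a) the weight is 92 less the opposing 7 gives net 85, which does reach 79, so (a) meets the standard; on (b) the weight is 88 less the opposing 3 gives net 85, ≥ 79, so (b) meets the standard.
  Stage 1 is satisfied; the onus moves to the authority.
At Stage 2 the authority must meet a more-likely-than-not showing (weight exceeds 51): on (c) the weight is 98 less the opposing 35 gives net 63, > 51, so (c) meets the standard.
  The authority carries the last stage.
With every stage satisfied, the authority prevails.

authority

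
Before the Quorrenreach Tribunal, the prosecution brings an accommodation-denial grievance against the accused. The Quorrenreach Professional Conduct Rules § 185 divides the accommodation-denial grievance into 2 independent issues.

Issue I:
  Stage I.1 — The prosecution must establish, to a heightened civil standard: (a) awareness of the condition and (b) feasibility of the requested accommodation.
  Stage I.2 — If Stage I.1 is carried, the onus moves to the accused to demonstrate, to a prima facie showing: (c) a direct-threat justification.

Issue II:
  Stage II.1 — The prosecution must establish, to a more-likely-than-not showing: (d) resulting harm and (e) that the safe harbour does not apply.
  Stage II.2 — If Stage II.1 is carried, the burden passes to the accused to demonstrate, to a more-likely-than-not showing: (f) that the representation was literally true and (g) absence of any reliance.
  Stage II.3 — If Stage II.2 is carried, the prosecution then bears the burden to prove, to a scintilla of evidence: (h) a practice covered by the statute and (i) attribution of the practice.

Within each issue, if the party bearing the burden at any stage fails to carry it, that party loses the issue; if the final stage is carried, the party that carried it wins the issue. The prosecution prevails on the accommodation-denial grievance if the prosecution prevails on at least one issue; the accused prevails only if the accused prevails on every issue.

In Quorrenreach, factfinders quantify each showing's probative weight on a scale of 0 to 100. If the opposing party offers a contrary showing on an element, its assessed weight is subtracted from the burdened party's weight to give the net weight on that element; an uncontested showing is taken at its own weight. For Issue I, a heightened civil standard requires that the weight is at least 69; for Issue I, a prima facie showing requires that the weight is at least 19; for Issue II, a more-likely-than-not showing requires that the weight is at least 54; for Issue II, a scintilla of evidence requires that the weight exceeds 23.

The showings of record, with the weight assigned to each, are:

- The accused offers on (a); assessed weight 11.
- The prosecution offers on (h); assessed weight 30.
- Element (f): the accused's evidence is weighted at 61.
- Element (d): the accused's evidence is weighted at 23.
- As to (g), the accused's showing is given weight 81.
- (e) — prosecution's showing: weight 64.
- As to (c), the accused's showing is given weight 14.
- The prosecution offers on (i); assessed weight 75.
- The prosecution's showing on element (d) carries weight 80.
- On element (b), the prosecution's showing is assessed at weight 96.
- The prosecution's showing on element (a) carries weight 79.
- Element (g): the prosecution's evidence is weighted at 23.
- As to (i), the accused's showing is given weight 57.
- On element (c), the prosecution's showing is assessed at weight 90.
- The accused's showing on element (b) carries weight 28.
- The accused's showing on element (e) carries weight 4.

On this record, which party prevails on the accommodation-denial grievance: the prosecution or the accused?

— Issue I —
Stage I.1 (prosecution, a heightened civil standard, weight is at least 69): (a) net 79−11=68 < 69 — fails; (b) net 96−28=68 < 69 — fails.
  Stage I.1 not carried; the prosecution fails its burden.
The accused prevails on this issue.
— Issue II —
Stage II.1 — burden on prosecution; standard: a more-likely-than-not showing (weight is at least 54).
    (d): 80 − 23 = 57 ≥ 54 [met]
    (e): 64 − 4 = 60 ≥ 54 [met]
  Stage II.1 carried; the burden shifts to the accused.
Stage II.2 — burden on accused; standard: a more-likely-than-not showing (weight is at least 54).
    (f): 61 ≥ 54 [met]
    (g): 81 − 23 = 58 ≥ 54 [met]
  Stage II.2 carried; the burden shifts to the prosecution.
Stage II.3 — burden on prosecution; standard: a scintilla of evidence (weight exceeds 23).
    (h): 30 > 23 [met]
    (i): 75 − 57 = 18 ≤ 23 [not met]
  The prosecution does not carry Stage II.3.
So the accused prevails on this issue.
Per-issue: Issue I → accused; Issue II → accused. The prosecution must prevail on at least one issue; overall, the accused prevails.

accused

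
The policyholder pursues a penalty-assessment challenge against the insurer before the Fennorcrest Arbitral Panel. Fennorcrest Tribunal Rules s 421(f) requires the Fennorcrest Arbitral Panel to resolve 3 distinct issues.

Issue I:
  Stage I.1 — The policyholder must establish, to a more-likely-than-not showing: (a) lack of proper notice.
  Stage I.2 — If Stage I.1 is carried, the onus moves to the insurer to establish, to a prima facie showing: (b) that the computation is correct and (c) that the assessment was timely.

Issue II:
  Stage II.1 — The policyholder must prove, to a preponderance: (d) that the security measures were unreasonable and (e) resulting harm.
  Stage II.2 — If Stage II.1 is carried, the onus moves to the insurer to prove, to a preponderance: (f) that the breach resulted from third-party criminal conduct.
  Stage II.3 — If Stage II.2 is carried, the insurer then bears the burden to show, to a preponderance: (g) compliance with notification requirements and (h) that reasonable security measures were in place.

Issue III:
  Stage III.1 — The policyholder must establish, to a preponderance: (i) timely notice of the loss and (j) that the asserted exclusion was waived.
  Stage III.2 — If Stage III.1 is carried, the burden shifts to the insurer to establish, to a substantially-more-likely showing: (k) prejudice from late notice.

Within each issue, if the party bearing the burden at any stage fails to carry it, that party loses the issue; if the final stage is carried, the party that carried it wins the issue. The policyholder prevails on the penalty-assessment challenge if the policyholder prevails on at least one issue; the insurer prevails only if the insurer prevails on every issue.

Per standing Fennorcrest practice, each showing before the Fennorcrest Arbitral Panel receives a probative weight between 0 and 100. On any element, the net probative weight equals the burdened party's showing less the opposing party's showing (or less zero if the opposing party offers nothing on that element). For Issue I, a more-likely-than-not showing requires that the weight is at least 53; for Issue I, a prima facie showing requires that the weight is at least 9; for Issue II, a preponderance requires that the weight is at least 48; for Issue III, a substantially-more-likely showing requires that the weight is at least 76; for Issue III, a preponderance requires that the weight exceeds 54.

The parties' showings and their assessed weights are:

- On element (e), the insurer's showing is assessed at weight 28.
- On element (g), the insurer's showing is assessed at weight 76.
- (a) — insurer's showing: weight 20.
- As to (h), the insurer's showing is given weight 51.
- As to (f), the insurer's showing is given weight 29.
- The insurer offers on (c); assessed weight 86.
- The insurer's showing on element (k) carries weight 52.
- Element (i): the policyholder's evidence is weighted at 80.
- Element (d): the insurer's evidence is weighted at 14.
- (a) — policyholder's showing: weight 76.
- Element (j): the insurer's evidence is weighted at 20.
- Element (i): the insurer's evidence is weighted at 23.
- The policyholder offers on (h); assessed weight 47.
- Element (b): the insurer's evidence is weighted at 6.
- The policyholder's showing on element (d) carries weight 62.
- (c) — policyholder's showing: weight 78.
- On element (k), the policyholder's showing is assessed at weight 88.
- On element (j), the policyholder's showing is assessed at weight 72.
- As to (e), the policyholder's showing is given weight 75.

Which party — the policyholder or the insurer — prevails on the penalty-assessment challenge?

policyholder

— Issue I —
At Stage I.1 the policyholder must meet a more-likely-than-not showing (weight is at least 53): on (a) the weight is 76 less the opposing 20 gives net 56, ≥ 53, so (a) meets the standard.
  The policyholder carries Stage I.1; the insurer now bears the burden.
At Stage I.2 the insurer must meet a prima facie showing (weight is at least 9): on (b) the weight is 6, < 9, so (b) does not meet the standard; on (c) the weight is 86 less the opposing 78 gives net 8, < 9, so (c) does not meet the standard.
  The insurer does not carry Stage I.2.
The analysis ends at Stage I.2; the policyholder prevails on this issue.
— Issue II —
Stage II.1 — burden on policyholder; standard: a preponderance (weight is at least 48).
    (d): 62 − 14 = 48 ≥ 48 [met]
    (e): 75 − 28 = 47 < 48 [not met]
  Not every element is met, so the policyholder fails to carry Stage II.1.
The analysis ends at Stage II.1; the insurer prevails on this issue.
— Issue III —
At Stage III.1 the policyholder must meet a preponderance (weight exceeds 54): on (i) the weight is 80 less the opposing 23 gives net 57, > 54, so (i) meets the standard; on (j) the weight is 72 less the opposing 20 gives net 52, which does not exceed 54, so (j) does not meet the standard.
  Stage III.1 not carried; the policyholder fails its burden.
So the insurer prevails on this issue.
Per-issue: Issue I → policyholder; Issue II → insurer; Issue III → insurer. The policyholder must prevail on at least one issue; overall, the policyholder prevails.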